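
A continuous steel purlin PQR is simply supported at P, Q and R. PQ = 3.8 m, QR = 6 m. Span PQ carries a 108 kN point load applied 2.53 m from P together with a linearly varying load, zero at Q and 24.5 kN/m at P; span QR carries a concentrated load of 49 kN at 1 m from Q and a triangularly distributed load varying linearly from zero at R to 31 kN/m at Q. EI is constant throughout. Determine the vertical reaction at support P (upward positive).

Take M_Q as the redundant. Released structure: two simple spans PQ and QR with a hinge at Q.
End slopes at the hinge Q, treating each span as simply supported:
  span PQ: point load 108 at a = 2.53: Pab(L + a)/(6LEI) = 96.34/EI
  span PQ: triangular load, peak 24.5: 7w₀L³/(360EI) = 26.14/EI
  span QR: point load 49 at a = 1: Pab(L + b)/(6LEI) = 74.86/EI
  span QR: triangular load, peak 31: w₀L³/(45EI) = 148.8/EI
  relative rotation θ_0 = (122.5 + 223.7)/EI = 346.1/EI
A unit hogging moment at Q produces rotation L₁/(3EI) + L₂/(3EI) = 3.267/EI.
Slope continuity at Q: θ_0 = M_Q·3.267/EI, so M_Q = 346.1/3.267 = 106 kN·m (hogging).
Span PQ, ΣM about P with M_Q applied at Q: R_Q^{PQ}·3.8 = 332.2 + 106, so R_Q^{PQ} = 115.3 kN and R_P = 154.6 − 115.3 = 39.24 kN.

R_P = 39.24 kN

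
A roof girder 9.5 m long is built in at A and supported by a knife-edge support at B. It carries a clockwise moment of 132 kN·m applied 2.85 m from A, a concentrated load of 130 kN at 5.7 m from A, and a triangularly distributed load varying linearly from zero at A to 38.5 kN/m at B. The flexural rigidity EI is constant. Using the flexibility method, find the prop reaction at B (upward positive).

Choose R_B as the redundant. The primary structure is the cantilever fixed at A.
Primary-structure tip deflection at B by superposition:
  clockwise couple 132 at a = 2.85: M₀a(2L − a)/(2EI) = 3038/EI
  point load 130 at a = 5.7: Pa²(3L − a)/(6EI) = 16050/EI
  triangular load, peak 38.5 at the free end: 11w₀L⁴/(120EI) = 28745/EI
  δ_0 = 47833/EI
Tip deflection under a unit load at B: L³/(3EI) = 285.8/EI.
The prop prevents deflection at B: R_B = δ_0/δ_{BB} = 47833/285.8 = 167.4 kN.

R_B = 167.4 kN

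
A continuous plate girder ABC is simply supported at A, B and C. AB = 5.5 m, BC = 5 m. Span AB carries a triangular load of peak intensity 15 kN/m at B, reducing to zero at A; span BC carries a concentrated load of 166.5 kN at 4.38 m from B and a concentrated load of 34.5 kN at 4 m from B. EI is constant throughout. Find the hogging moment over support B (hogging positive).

Take M_B as the redundant. Released structure: two simple spans AB and BC with a hinge at B.
Discontinuity in slope at B on the released structure — sum the simple-span end rotations:
  span AB: triangular load, peak 15: w₀L³/(45EI) = 55.46/EI
  span BC: point load 166.5 at a = 4.38: Pab(L + b)/(6LEI) = 84.7/EI
  span BC: point load 34.5 at a = 4: Pab(L + b)/(6LEI) = 27.6/EI
  relative rotation θ_0 = (55.46 + 112.3)/EI = 167.8/EI
A unit hogging moment at B produces rotation L₁/(3EI) + L₂/(3EI) = 3.5/EI.
Compatibility: M_B·(L₁+L₂)/(3EI) = θ_0, giving M_B = 47.93 kN·m (hogging).

M_B = 47.93 kN·m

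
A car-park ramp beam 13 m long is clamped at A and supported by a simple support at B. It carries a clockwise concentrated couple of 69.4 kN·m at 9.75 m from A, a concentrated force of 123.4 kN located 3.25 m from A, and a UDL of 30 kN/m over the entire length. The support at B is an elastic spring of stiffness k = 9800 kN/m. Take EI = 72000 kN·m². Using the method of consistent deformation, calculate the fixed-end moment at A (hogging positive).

Release the roller at B. Primary structure: cantilever fixed at A.
Downward deflection at the released point B due to the loads:
  clockwise couple 69.4 at a = 9.75: M₀a(2L − a)/(2EI) = 5498/EI
  point load 123.4 at a = 3.25: Pa²(3L − a)/(6EI) = 7766/EI
  UDL 30: wL⁴/(8EI) = 107104/EI
  δ_0 = 120368/EI
Flexibility coefficient — unit upward force at B: δ_{BB} = L³/(3EI) = 732.3/EI.
With EI = 72000 kN·m²: δ_0 = 1.6718 m and δ_{BB} = 0.010171 m/kN.
Compatibility — the spring shortens by R_B/k under the reaction it provides: δ_0 − R_B·δ_{BB} = R_B/k. With 1/k = 0.000102 m/kN, R_B = δ_0 / (δ_{BB} + 1/k) = 1.6718 / (0.010171 + 0.000102) = 162.7 kN.
Moment equilibrium about A: M_A = Σ(load moments about A) − R_B·L = 3005 − 162.7×13 = 890 kN·m.

M_A = 890 kN·m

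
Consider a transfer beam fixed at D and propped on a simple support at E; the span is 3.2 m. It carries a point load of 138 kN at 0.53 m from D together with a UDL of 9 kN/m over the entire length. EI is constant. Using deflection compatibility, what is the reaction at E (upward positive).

Remove the prop at E; the released (primary) structure is a cantilever built in at D.
Primary-structure tip deflection at E by superposition:
  point load 138 at a = 0.53: Pa²(3L − a)/(6EI) = 58.6/EI
  UDL 9: wL⁴/(8EI) = 118/EI
  δ_0 = 176.6/EI
Flexibility coefficient — unit upward force at E: δ_{EE} = L³/(3EI) = 10.92/EI.
The prop prevents deflection at E: R_E = δ_0/δ_{EE} = 176.6/10.92 = 16.16 kN.

R_E = 16.16 kN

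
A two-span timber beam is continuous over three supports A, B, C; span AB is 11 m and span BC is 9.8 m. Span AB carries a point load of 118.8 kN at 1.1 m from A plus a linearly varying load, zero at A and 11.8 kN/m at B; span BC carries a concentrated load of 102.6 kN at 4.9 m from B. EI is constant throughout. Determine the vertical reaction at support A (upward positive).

Release continuity at B by inserting a hinge; the redundant is the internal moment M_B. The primary structure is two simply-supported spans AB and BC.
End slopes at the hinge B, treating each span as simply supported:
  span AB: point load 118.8 at a = 1.1: Pab(L + a)/(6LEI) = 237.2/EI
  span AB: triangular load, peak 11.8: w₀L³/(45EI) = 349/EI
  span BC: point load 102.6 at a = 4.9: Pab(L + b)/(6LEI) = 615.9/EI
  relative rotation θ_0 = (586.2 + 615.9)/EI = 1202/EI
A unit hogging moment at B produces rotation L₁/(3EI) + L₂/(3EI) = 6.933/EI.
Slope continuity at B: θ_0 = M_B·6.933/EI, so M_B = 1202/6.933 = 173.4 kN·m (hogging).
Span AB, ΣM about A with M_B applied at B: R_B^{AB}·11 = 606.6 + 173.4, so R_B^{AB} = 70.91 kN and R_A = 183.7 − 70.91 = 112.8 kN.

R_A = 112.8 kN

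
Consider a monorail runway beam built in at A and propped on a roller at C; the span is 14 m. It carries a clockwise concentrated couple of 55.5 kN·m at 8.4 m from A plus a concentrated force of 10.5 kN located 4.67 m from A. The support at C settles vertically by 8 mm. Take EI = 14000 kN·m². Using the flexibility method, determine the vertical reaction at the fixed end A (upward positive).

R_A = 4.07 kN

Remove the prop at C; the released (primary) structure is a cantilever built in at A.
Downward deflection at the released point C due to the loads:
  clockwise couple 55.5 at a = 8.4: M₀a(2L − a)/(2EI) = 4569/EI
  point load 10.5 at a = 4.67: Pa²(3L − a)/(6EI) = 1425/EI
  δ_0 = 5993/EI
Tip deflection under a unit load at C: L³/(3EI) = 914.7/EI.
With EI = 14000 kN·m²: δ_0 = 0.42811 m and δ_{CC} = 0.065333 m/kN.
Compatibility — the beam at C must follow the support down by 0.008 m: δ_0 − R_C·δ_{CC} = 0.008, so R_C = (0.42811 − 0.008)/0.065333 = 6.43 kN.
Vertical equilibrium: R_A = ΣP − R_C = 10.5 − 6.43 = 4.07 kN.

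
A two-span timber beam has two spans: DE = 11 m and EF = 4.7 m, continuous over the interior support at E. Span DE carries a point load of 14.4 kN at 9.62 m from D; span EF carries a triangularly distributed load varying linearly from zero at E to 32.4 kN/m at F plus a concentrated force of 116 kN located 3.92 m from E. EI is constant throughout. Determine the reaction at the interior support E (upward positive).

Take M_E as the redundant. Released structure: two simple spans DE and EF with a hinge at E.
End slopes at the hinge E, treating each span as simply supported:
  span DE: point load 14.4 at a = 9.62: Pab(L + a)/(6LEI) = 59.73/EI
  span EF: triangular load, peak 32.4: 7w₀L³/(360EI) = 65.41/EI
  span EF: point load 116 at a = 3.92: Pab(L + b)/(6LEI) = 68.92/EI
  relative rotation θ_0 = (59.73 + 134.3)/EI = 194.1/EI
A unit hogging moment at E produces rotation L₁/(3EI) + L₂/(3EI) = 5.233/EI.
Compatibility: M_E·(L₁+L₂)/(3EI) = θ_0, giving M_E = 37.08 kN·m (hogging).
Span DE, ΣM about D with M_E applied at E: R_E^{DE}·11 = 138.5 + 37.08, so R_E^{DE} = 15.96 kN and R_D = 14.4 − 15.96 = -1.564 kN.
Span EF, ΣM about F: R_E^{EF}·4.7 = 209.8 + 37.08, so R_E^{EF} = 52.52 kN and R_F = 192.1 − 52.52 = 139.6 kN.
R_E = 15.96 + 52.52 = 68.49 kN.

R_E = 68.49 kN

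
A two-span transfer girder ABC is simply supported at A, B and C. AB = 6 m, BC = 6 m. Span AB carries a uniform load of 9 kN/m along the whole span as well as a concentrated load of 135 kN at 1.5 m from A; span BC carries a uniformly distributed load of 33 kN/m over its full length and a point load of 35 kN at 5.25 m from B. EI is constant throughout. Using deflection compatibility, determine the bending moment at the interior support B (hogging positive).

M_B = 148.4 kN·m

Take M_B as the redundant. Released structure: two simple spans AB and BC with a hinge at B.
Discontinuity in slope at B on the released structure — sum the simple-span end rotations:
  span AB: UDL 9: wL³/(24EI) = 81/EI
  span AB: point load 135 at a = 1.5: Pab(L + a)/(6LEI) = 189.8/EI
  span BC: UDL 33: wL³/(24EI) = 297/EI
  span BC: point load 35 at a = 5.25: Pab(L + b)/(6LEI) = 25.84/EI
  relative rotation θ_0 = (270.8 + 322.8)/EI = 593.7/EI
A unit hogging moment at B produces rotation L₁/(3EI) + L₂/(3EI) = 4/EI.
Slope continuity at B: θ_0 = M_B·4/EI, so M_B = 593.7/4 = 148.4 kN·m (hogging).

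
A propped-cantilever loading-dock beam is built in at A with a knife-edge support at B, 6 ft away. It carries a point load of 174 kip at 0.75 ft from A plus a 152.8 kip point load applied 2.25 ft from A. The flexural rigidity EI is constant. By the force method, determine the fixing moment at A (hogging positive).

M_A = 281.6 kip·ft

Release the roller at B. Primary structure: cantilever fixed at A.
Primary-structure tip deflection at B by superposition:
  point load 174 at a = 0.75: Pa²(3L − a)/(6EI) = 281.4/EI
  point load 152.8 at a = 2.25: Pa²(3L − a)/(6EI) = 2031/EI
  δ_0 = 2312/EI
Flexibility coefficient — unit upward force at B: δ_{BB} = L³/(3EI) = 72/EI.
The prop prevents deflection at B: R_B = δ_0/δ_{BB} = 2312/72 = 32.11 kip.
Moment equilibrium about A: M_A = Σ(load moments about A) − R_B·L = 474.3 − 32.11×6 = 281.6 kip·ft.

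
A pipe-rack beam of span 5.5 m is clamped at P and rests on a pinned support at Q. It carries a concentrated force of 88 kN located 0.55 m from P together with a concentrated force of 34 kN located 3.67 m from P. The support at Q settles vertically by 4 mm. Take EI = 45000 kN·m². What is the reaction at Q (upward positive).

R_Q = 15.69 kN

Release the roller at Q. Primary structure: cantilever fixed at P.
Primary-structure tip deflection at Q by superposition:
  point load 88 at a = 0.55: Pa²(3L − a)/(6EI) = 70.76/EI
  point load 34 at a = 3.67: Pa²(3L − a)/(6EI) = 979.2/EI
  δ_0 = 1050/EI
Tip deflection under a unit load at Q: L³/(3EI) = 55.46/EI.
With EI = 45000 kN·m²: δ_0 = 0.023333 m and δ_{QQ} = 0.001232 m/kN.
Compatibility — the beam at Q must follow the support down by 0.004 m: δ_0 − R_Q·δ_{QQ} = 0.004, so R_Q = (0.023333 − 0.004)/0.001232 = 15.69 kN.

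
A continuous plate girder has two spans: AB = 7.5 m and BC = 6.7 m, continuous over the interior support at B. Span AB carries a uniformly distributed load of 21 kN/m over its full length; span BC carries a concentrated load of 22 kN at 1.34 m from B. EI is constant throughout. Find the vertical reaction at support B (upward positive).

R_B = 121.2 kN

Take M_B as the redundant. Released structure: two simple spans AB and BC with a hinge at B.
End slopes at the hinge B, treating each span as simply supported:
  span AB: UDL 21: wL³/(24EI) = 369.1/EI
  span BC: point load 22 at a = 1.34: Pab(L + b)/(6LEI) = 47.4/EI
  relative rotation θ_0 = (369.1 + 47.4)/EI = 416.5/EI
A unit hogging moment at B produces rotation L₁/(3EI) + L₂/(3EI) = 4.733/EI.
Compatibility: M_B·(L₁+L₂)/(3EI) = θ_0, giving M_B = 88 kN·m (hogging).
Span AB, ΣM about A with M_B applied at B: R_B^{AB}·7.5 = 590.6 + 88, so R_B^{AB} = 90.48 kN and R_A = 157.5 − 90.48 = 67.02 kN.
Span BC, ΣM about C: R_B^{BC}·6.7 = 117.9 + 88, so R_B^{BC} = 30.73 kN and R_C = 22 − 30.73 = -8.735 kN.
R_B = 90.48 + 30.73 = 121.2 kN.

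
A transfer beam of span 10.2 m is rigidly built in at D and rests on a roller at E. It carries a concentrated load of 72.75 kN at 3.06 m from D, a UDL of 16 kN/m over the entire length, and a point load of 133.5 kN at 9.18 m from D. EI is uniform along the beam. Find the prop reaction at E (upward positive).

Release the roller at E. Primary structure: cantilever fixed at D.
Free-end deflection of the primary structure under the applied loading (downward +):
  point load 72.75 at a = 3.06: Pa²(3L − a)/(6EI) = 3127/EI
  UDL 16: wL⁴/(8EI) = 21649/EI
  point load 133.5 at a = 9.18: Pa²(3L − a)/(6EI) = 40164/EI
  δ_0 = 64939/EI
Tip deflection under a unit load at E: L³/(3EI) = 353.7/EI.
Compatibility at E: δ_0 − R_E·δ_{EE} = 0, so R_E = 64939/353.7 = 183.6 kN.

R_E = 183.6 kN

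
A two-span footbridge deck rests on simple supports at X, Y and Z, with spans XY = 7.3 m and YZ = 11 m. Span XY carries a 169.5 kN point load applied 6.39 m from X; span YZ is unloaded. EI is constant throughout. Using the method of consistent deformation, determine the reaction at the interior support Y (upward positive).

R_Y = 159.9 kN

Release continuity at Y by inserting a hinge; the redundant is the internal moment M_Y. The primary structure is two simply-supported spans XY and YZ.
End slopes at the hinge Y, treating each span as simply supported:
  span XY: point load 169.5 at a = 6.39: Pab(L + a)/(6LEI) = 308.1/EI
  relative rotation θ_0 = (308.1 + 0)/EI = 308.1/EI
A unit hogging moment at Y produces rotation L₁/(3EI) + L₂/(3EI) = 6.1/EI.
Slope continuity at Y: θ_0 = M_Y·6.1/EI, so M_Y = 308.1/6.1 = 50.5 kN·m (hogging).
Span XY, ΣM about X with M_Y applied at Y: R_Y^{XY}·7.3 = 1083 + 50.5, so R_Y^{XY} = 155.3 kN and R_X = 169.5 − 155.3 = 14.21 kN.
Span YZ, ΣM about Z: R_Y^{YZ}·11 = 0 + 50.5, so R_Y^{YZ} = 4.591 kN and R_Z = 0 − 4.591 = -4.591 kN.
R_Y = 155.3 + 4.591 = 159.9 kN.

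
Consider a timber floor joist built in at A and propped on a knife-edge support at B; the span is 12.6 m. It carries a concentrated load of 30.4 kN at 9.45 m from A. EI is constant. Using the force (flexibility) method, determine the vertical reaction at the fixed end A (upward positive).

R_A = 11.16 kN

Take the reaction at B as the redundant and release it; the primary structure is a cantilever fixed at A.
Primary-structure tip deflection at B by superposition:
  point load 30.4 at a = 9.45: Pa²(3L − a)/(6EI) = 12827/EI
Tip deflection under a unit load at B: L³/(3EI) = 666.8/EI.
The prop prevents deflection at B: R_B = δ_0/δ_{BB} = 12827/666.8 = 19.24 kN.
Vertical equilibrium: R_A = ΣP − R_B = 30.4 − 19.24 = 11.16 kN.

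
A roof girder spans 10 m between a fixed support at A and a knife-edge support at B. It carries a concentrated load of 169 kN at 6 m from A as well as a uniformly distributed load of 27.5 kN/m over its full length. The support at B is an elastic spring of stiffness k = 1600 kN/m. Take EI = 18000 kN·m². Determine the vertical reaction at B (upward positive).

R_B = 170.4 kN

Take the reaction at B as the redundant and release it; the primary structure is a cantilever fixed at A.
Deflection at B on the released cantilever, summing each load's contribution:
  point load 169 at a = 6: Pa²(3L − a)/(6EI) = 24336/EI
  UDL 27.5: wL⁴/(8EI) = 34375/EI
  δ_0 = 58711/EI
Flexibility coefficient — unit upward force at B: δ_{BB} = L³/(3EI) = 333.3/EI.
With EI = 18000 kN·m²: δ_0 = 3.2617 m and δ_{BB} = 0.018519 m/kN.
Compatibility — the spring shortens by R_B/k under the reaction it provides: δ_0 − R_B·δ_{BB} = R_B/k. With 1/k = 0.000625 m/kN, R_B = δ_0 / (δ_{BB} + 1/k) = 3.2617 / (0.018519 + 0.000625) = 170.4 kN.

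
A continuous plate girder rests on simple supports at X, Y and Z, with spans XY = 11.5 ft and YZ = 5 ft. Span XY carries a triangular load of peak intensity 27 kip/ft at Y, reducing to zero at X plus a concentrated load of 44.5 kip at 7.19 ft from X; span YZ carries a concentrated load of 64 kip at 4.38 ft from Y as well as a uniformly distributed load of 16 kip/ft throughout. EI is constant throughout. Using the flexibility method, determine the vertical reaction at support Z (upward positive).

R_Z = 45.08 kip

Take M_Y as the redundant. Released structure: two simple spans XY and YZ with a hinge at Y.
Rotations at Y on the released spans (each span's end-slope, ×1/EI):
  span XY: triangular load, peak 27: w₀L³/(45EI) = 912.5/EI
  span XY: point load 44.5 at a = 7.19: Pab(L + a)/(6LEI) = 373.5/EI
  span YZ: point load 64 at a = 4.38: Pab(L + b)/(6LEI) = 32.56/EI
  span YZ: UDL 16: wL³/(24EI) = 83.33/EI
  relative rotation θ_0 = (1286 + 115.9)/EI = 1402/EI
A unit hogging moment at Y produces rotation L₁/(3EI) + L₂/(3EI) = 5.5/EI.
Slope continuity at Y: θ_0 = M_Y·5.5/EI, so M_Y = 1402/5.5 = 254.9 kip·ft (hogging).
Span YZ, ΣM about Z: R_Y^{YZ}·5 = 239.7 + 254.9, so R_Y^{YZ} = 98.92 kip and R_Z = 144 − 98.92 = 45.08 kip.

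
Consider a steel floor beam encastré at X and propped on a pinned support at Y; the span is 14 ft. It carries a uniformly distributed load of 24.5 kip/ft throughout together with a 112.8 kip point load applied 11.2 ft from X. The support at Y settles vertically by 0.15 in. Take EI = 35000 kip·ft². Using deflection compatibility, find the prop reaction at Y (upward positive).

Remove the prop at Y; the released (primary) structure is a cantilever built in at X.
Free-end deflection of the primary structure under the applied loading (downward +):
  UDL 24.5: wL⁴/(8EI) = 117649/EI
  point load 112.8 at a = 11.2: Pa²(3L − a)/(6EI) = 72635/EI
  δ_0 = 190284/EI
Tip deflection under a unit load at Y: L³/(3EI) = 914.7/EI.
With EI = 35000 kip·ft²: δ_0 = 5.4367 ft and δ_{YY} = 0.026133 ft/kip.
Compatibility — the beam at Y must follow the support down by 0.0125 ft: δ_0 − R_Y·δ_{YY} = 0.0125, so R_Y = (5.4367 − 0.0125)/0.026133 = 207.6 kip.

R_Y = 207.6 kip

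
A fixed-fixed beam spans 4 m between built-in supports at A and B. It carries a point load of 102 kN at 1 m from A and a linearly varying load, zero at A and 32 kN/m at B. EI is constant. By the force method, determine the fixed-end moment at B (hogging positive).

Take the two fixed-end moments M_A, M_B as redundants; the released structure is the simple span AB.
Simple-span end rotations at A and B under the given loads:
  at A: point load 102 at a = 1: Pab(L + b)/(6LEI) = 89.25/EI
  at B: point load 102 at a = 1: Pab(L + a)/(6LEI) = 63.75/EI
  at A: triangular load, peak 32: 7w₀L³/(360EI) = 39.82/EI
  at B: triangular load, peak 32: w₀L³/(45EI) = 45.51/EI
  θ_A0 = 129.1/EI,  θ_B0 = 109.3/EI
Flexibility coefficients: a unit moment at one end gives L/(3EI) there and L/(6EI) at the far end, so f₁₁ = f₂₂ = 1.333/EI and f₁₂ = f₂₁ = 0.6667/EI.
Compatibility — zero rotation at each built-in end:
  1.333 M_A + 0.6667 M_B = 129.1
  0.6667 M_A + 1.333 M_B = 109.3
Solving the pair gives M_A = 74.44 kN·m and M_B = 44.73 kN·m (hogging).

M_B = 44.73 kN·m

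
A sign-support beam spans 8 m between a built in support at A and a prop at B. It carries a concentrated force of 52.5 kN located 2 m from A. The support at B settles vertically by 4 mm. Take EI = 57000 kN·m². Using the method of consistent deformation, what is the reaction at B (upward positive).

R_B = 3.176 kN

Release the roller at B. Primary structure: cantilever fixed at A.
Deflection at B on the released cantilever, summing each load's contribution:
  point load 52.5 at a = 2: Pa²(3L − a)/(6EI) = 770/EI
Tip deflection under a unit load at B: L³/(3EI) = 170.7/EI.
With EI = 57000 kN·m²: δ_0 = 0.013509 m and δ_{BB} = 0.002994 m/kN.
Compatibility — the beam at B must follow the support down by 0.004 m: δ_0 − R_B·δ_{BB} = 0.004, so R_B = (0.013509 − 0.004)/0.002994 = 3.176 kN.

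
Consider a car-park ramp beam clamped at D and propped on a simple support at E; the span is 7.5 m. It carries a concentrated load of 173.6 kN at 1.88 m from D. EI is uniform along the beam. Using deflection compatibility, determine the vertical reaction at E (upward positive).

Release the roller at E. Primary structure: cantilever fixed at D.
Free-end deflection of the primary structure under the applied loading (downward +):
  point load 173.6 at a = 1.88: Pa²(3L − a)/(6EI) = 2109/EI
Tip deflection under a unit load at E: L³/(3EI) = 140.6/EI.
Compatibility at E: δ_0 − R_E·δ_{EE} = 0, so R_E = 2109/140.6 = 14.99 kN.

R_E = 14.99 kN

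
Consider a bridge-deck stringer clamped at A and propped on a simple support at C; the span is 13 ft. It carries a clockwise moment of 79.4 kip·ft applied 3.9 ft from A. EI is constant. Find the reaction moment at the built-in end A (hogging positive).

M_A = 18.66 kip·ft

Release the roller at C. Primary structure: cantilever fixed at A.
Downward deflection at the released point C due to the loads:
  clockwise couple 79.4 at a = 3.9: M₀a(2L − a)/(2EI) = 3422/EI
Flexibility coefficient — unit upward force at C: δ_{CC} = L³/(3EI) = 732.3/EI.
The prop prevents deflection at C: R_C = δ_0/δ_{CC} = 3422/732.3 = 4.672 kip.
Moment equilibrium about A: M_A = Σ(load moments about A) − R_C·L = 79.4 − 4.672×13 = 18.66 kip·ft.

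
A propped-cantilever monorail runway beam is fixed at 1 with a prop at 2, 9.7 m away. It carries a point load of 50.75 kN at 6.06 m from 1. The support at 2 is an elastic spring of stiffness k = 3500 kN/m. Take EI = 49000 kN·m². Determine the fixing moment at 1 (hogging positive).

Take the reaction at 2 as the redundant and release it; the primary structure is a cantilever fixed at 1.
Free-end deflection of the primary structure under the applied loading (downward +):
  point load 50.75 at a = 6.06: Pa²(3L − a)/(6EI) = 7157/EI
Tip deflection under a unit load at 2: L³/(3EI) = 304.2/EI.
With EI = 49000 kN·m²: δ_0 = 0.14606 m and δ_{22} = 0.006209 m/kN.
Compatibility — the spring shortens by R_2/k under the reaction it provides: δ_0 − R_2·δ_{22} = R_2/k. With 1/k = 0.000286 m/kN, R_2 = δ_0 / (δ_{22} + 1/k) = 0.14606 / (0.006209 + 0.000286) = 22.49 kN.
Moment equilibrium about 1: M_1 = Σ(load moments about 1) − R_2·L = 307.5 − 22.49×9.7 = 89.4 kN·m.

M_1 = 89.4 kN·m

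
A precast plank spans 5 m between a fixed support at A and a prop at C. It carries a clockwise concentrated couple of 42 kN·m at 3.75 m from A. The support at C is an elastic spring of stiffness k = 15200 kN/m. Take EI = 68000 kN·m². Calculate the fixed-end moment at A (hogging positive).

M_A = -11.34 kN·m

Choose R_C as the redundant. The primary structure is the cantilever fixed at A.
Deflection at C on the released cantilever, summing each load's contribution:
  clockwise couple 42 at a = 3.75: M₀a(2L − a)/(2EI) = 492.2/EI
Flexibility coefficient — unit upward force at C: δ_{CC} = L³/(3EI) = 41.67/EI.
With EI = 68000 kN·m²: δ_0 = 0.007238 m and δ_{CC} = 0.000613 m/kN.
Compatibility — the spring shortens by R_C/k under the reaction it provides: δ_0 − R_C·δ_{CC} = R_C/k. With 1/k = 0.000066 m/kN, R_C = δ_0 / (δ_{CC} + 1/k) = 0.007238 / (0.000613 + 0.000066) = 10.67 kN.
Moment equilibrium about A: M_A = Σ(load moments about A) − R_C·L = 42 − 10.67×5 = -11.34 kN·m.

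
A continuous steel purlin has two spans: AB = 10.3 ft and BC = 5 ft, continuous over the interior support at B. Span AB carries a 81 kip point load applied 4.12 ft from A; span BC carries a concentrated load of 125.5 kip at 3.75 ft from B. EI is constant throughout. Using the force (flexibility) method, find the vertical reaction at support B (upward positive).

R_B = 98.95 kip

Take M_B as the redundant. Released structure: two simple spans AB and BC with a hinge at B.
Discontinuity in slope at B on the released structure — sum the simple-span end rotations:
  span AB: point load 81 at a = 4.12: Pab(L + a)/(6LEI) = 481.2/EI
  span BC: point load 125.5 at a = 3.75: Pab(L + b)/(6LEI) = 122.6/EI
  relative rotation θ_0 = (481.2 + 122.6)/EI = 603.8/EI
A unit hogging moment at B produces rotation L₁/(3EI) + L₂/(3EI) = 5.1/EI.
Slope continuity at B: θ_0 = M_B·5.1/EI, so M_B = 603.8/5.1 = 118.4 kip·ft (hogging).
Span AB, ΣM about A with M_B applied at B: R_B^{AB}·10.3 = 333.7 + 118.4, so R_B^{AB} = 43.89 kip and R_A = 81 − 43.89 = 37.11 kip.
Span BC, ΣM about C: R_B^{BC}·5 = 156.9 + 118.4, so R_B^{BC} = 55.05 kip and R_C = 125.5 − 55.05 = 70.45 kip.
R_B = 43.89 + 55.05 = 98.95 kip.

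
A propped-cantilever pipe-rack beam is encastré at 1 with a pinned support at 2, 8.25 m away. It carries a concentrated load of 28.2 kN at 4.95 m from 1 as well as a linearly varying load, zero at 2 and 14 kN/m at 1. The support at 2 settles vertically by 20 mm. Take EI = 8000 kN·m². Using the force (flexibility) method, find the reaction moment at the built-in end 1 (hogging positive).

Take the reaction at 2 as the redundant and release it; the primary structure is a cantilever fixed at 1.
Deflection at 2 on the released cantilever, summing each load's contribution:
  point load 28.2 at a = 4.95: Pa²(3L − a)/(6EI) = 2280/EI
  triangular load, peak 14 at the fixed end: w₀L⁴/(30EI) = 2162/EI
  δ_0 = 4442/EI
Tip deflection under a unit load at 2: L³/(3EI) = 187.2/EI.
With EI = 8000 kN·m²: δ_0 = 0.55525 m and δ_{22} = 0.023396 m/kN.
Compatibility — the beam at 2 must follow the support down by 0.02 m: δ_0 − R_2·δ_{22} = 0.02, so R_2 = (0.55525 − 0.02)/0.023396 = 22.88 kN.
Moment equilibrium about 1: M_1 = Σ(load moments about 1) − R_2·L = 298.4 − 22.88×8.25 = 109.7 kN·m.

M_1 = 109.7 kN·m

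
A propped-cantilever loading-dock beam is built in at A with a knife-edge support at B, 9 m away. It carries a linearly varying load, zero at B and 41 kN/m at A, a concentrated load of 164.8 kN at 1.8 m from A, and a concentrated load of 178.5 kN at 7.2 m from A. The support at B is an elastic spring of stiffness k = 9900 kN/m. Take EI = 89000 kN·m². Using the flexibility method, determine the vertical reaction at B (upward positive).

Take the reaction at B as the redundant and release it; the primary structure is a cantilever fixed at A.
Downward deflection at the released point B due to the loads:
  triangular load, peak 41 at the fixed end: w₀L⁴/(30EI) = 8967/EI
  point load 164.8 at a = 1.8: Pa²(3L − a)/(6EI) = 2243/EI
  point load 178.5 at a = 7.2: Pa²(3L − a)/(6EI) = 30536/EI
  δ_0 = 41746/EI
Tip deflection under a unit load at B: L³/(3EI) = 243/EI.
With EI = 89000 kN·m²: δ_0 = 0.46905 m and δ_{BB} = 0.00273 m/kN.
Compatibility — the spring shortens by R_B/k under the reaction it provides: δ_0 − R_B·δ_{BB} = R_B/k. With 1/k = 0.000101 m/kN, R_B = δ_0 / (δ_{BB} + 1/k) = 0.46905 / (0.00273 + 0.000101) = 165.7 kN.

R_B = 165.7 kN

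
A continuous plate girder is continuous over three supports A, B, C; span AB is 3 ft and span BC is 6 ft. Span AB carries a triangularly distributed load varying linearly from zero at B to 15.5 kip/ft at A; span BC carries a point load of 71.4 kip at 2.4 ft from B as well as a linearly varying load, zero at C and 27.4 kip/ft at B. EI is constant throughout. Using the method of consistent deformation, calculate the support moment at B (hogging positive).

Take M_B as the redundant. Released structure: two simple spans AB and BC with a hinge at B.
End slopes at the hinge B, treating each span as simply supported:
  span AB: triangular load, peak 15.5: 7w₀L³/(360EI) = 8.137/EI
  span BC: point load 71.4 at a = 2.4: Pab(L + b)/(6LEI) = 164.5/EI
  span BC: triangular load, peak 27.4: w₀L³/(45EI) = 131.5/EI
  relative rotation θ_0 = (8.137 + 296)/EI = 304.2/EI
A unit hogging moment at B produces rotation L₁/(3EI) + L₂/(3EI) = 3/EI.
Slope continuity at B: θ_0 = M_B·3/EI, so M_B = 304.2/3 = 101.4 kip·ft (hogging).

M_B = 101.4 kip·ft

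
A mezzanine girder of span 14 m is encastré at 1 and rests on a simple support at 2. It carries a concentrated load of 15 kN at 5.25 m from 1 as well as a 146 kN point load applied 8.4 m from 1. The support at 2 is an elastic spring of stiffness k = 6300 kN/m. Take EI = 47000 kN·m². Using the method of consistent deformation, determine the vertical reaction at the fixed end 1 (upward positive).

Remove the prop at 2; the released (primary) structure is a cantilever built in at 1.
Primary-structure tip deflection at 2 by superposition:
  point load 15 at a = 5.25: Pa²(3L − a)/(6EI) = 2532/EI
  point load 146 at a = 8.4: Pa²(3L − a)/(6EI) = 57690/EI
  δ_0 = 60222/EI
Flexibility coefficient — unit upward force at 2: δ_{22} = L³/(3EI) = 914.7/EI.
With EI = 47000 kN·m²: δ_0 = 1.2813 m and δ_{22} = 0.019461 m/kN.
Compatibility — the spring shortens by R_2/k under the reaction it provides: δ_0 − R_2·δ_{22} = R_2/k. With 1/k = 0.000159 m/kN, R_2 = δ_0 / (δ_{22} + 1/k) = 1.2813 / (0.019461 + 0.000159) = 65.31 kN.
Vertical equilibrium: R_1 = ΣP − R_2 = 161 − 65.31 = 95.69 kN.

R_1 = 95.69 kN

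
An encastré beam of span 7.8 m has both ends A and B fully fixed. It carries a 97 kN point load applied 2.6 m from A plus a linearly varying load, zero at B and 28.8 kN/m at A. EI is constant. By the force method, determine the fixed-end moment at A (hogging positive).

M_A = 199.7 kN·m

Release both end moments; the primary structure is a simply-supported span AB with redundants M_A and M_B.
End rotations of the released simple span under the applied load (×1/EI):
  at A: point load 97 at a = 2.6: Pab(L + b)/(6LEI) = 364.3/EI
  at B: point load 97 at a = 2.6: Pab(L + a)/(6LEI) = 291.4/EI
  at A: triangular load, peak 28.8: w₀L³/(45EI) = 303.7/EI
  at B: triangular load, peak 28.8: 7w₀L³/(360EI) = 265.7/EI
  θ_A0 = 668/EI,  θ_B0 = 557.2/EI
Flexibility coefficients: a unit moment at one end gives L/(3EI) there and L/(6EI) at the far end, so f₁₁ = f₂₂ = 2.6/EI and f₁₂ = f₂₁ = 1.3/EI.
Compatibility — zero rotation at each built-in end:
  2.6 M_A + 1.3 M_B = 668
  1.3 M_A + 2.6 M_B = 557.2
Solving the pair gives M_A = 199.7 kN·m and M_B = 114.5 kN·m (hogging).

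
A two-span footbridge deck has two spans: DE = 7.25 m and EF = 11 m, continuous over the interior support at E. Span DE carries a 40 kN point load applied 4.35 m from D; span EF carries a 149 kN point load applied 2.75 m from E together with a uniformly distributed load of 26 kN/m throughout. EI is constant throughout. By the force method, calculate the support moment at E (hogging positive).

M_E = 421.2 kN·m

Take M_E as the redundant. Released structure: two simple spans DE and EF with a hinge at E.
Rotations at E on the released spans (each span's end-slope, ×1/EI):
  span DE: point load 40 at a = 4.35: Pab(L + a)/(6LEI) = 134.6/EI
  span EF: point load 149 at a = 2.75: Pab(L + b)/(6LEI) = 986/EI
  span EF: UDL 26: wL³/(24EI) = 1442/EI
  relative rotation θ_0 = (134.6 + 2428)/EI = 2562/EI
A unit hogging moment at E produces rotation L₁/(3EI) + L₂/(3EI) = 6.083/EI.
Slope continuity at E: θ_0 = M_E·6.083/EI, so M_E = 2562/6.083 = 421.2 kN·m (hogging).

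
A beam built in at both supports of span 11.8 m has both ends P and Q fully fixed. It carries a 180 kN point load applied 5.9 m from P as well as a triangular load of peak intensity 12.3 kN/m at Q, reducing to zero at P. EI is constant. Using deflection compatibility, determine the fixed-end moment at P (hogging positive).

M_P = 322.6 kN·m

Release both end moments; the primary structure is a simply-supported span PQ with redundants M_P and M_Q.
Simple-span end rotations at P and Q under the given loads:
  at P: point load 180 at a = 5.9: Pab(L + b)/(6LEI) = 1566/EI
  at Q: point load 180 at a = 5.9: Pab(L + a)/(6LEI) = 1566/EI
  at P: triangular load, peak 12.3: 7w₀L³/(360EI) = 393/EI
  at Q: triangular load, peak 12.3: w₀L³/(45EI) = 449.1/EI
  θ_P0 = 1959/EI,  θ_Q0 = 2016/EI
Flexibility coefficients: a unit moment at one end gives L/(3EI) there and L/(6EI) at the far end, so f₁₁ = f₂₂ = 3.933/EI and f₁₂ = f₂₁ = 1.967/EI.
Compatibility — zero rotation at each built-in end:
  3.933 M_P + 1.967 M_Q = 1959
  1.967 M_P + 3.933 M_Q = 2016
Solving the pair gives M_P = 322.6 kN·m and M_Q = 351.1 kN·m (hogging).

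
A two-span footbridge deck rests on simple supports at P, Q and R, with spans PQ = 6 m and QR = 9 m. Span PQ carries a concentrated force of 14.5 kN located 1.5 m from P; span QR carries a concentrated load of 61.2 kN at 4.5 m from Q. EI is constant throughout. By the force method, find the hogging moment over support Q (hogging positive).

M_Q = 66.04 kN·m

Take M_Q as the redundant. Released structure: two simple spans PQ and QR with a hinge at Q.
Rotations at Q on the released spans (each span's end-slope, ×1/EI):
  span PQ: point load 14.5 at a = 1.5: Pab(L + a)/(6LEI) = 20.39/EI
  span QR: point load 61.2 at a = 4.5: Pab(L + b)/(6LEI) = 309.8/EI
  relative rotation θ_0 = (20.39 + 309.8)/EI = 330.2/EI
A unit hogging moment at Q produces rotation L₁/(3EI) + L₂/(3EI) = 5/EI.
Compatibility: M_Q·(L₁+L₂)/(3EI) = θ_0, giving M_Q = 66.04 kN·m (hogging).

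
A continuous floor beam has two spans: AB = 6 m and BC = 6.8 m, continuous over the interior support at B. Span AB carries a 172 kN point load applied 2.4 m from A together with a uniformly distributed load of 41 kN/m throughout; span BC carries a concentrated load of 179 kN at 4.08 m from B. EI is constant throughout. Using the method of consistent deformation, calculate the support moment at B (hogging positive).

Release continuity at B by inserting a hinge; the redundant is the internal moment M_B. The primary structure is two simply-supported spans AB and BC.
Discontinuity in slope at B on the released structure — sum the simple-span end rotations:
  span AB: point load 172 at a = 2.4: Pab(L + a)/(6LEI) = 346.8/EI
  span AB: UDL 41: wL³/(24EI) = 369/EI
  span BC: point load 179 at a = 4.08: Pab(L + b)/(6LEI) = 463.5/EI
  relative rotation θ_0 = (715.8 + 463.5)/EI = 1179/EI
A unit hogging moment at B produces rotation L₁/(3EI) + L₂/(3EI) = 4.267/EI.
Compatibility: M_B·(L₁+L₂)/(3EI) = θ_0, giving M_B = 276.4 kN·m (hogging).

M_B = 276.4 kN·m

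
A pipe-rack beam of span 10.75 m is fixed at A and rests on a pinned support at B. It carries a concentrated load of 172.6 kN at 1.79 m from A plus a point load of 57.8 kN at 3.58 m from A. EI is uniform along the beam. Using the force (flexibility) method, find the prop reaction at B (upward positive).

Take the reaction at B as the redundant and release it; the primary structure is a cantilever fixed at A.
Free-end deflection of the primary structure under the applied loading (downward +):
  point load 172.6 at a = 1.79: Pa²(3L − a)/(6EI) = 2808/EI
  point load 57.8 at a = 3.58: Pa²(3L − a)/(6EI) = 3540/EI
  δ_0 = 6347/EI
Tip deflection under a unit load at B: L³/(3EI) = 414.1/EI.
Compatibility at B: δ_0 − R_B·δ_{BB} = 0, so R_B = 6347/414.1 = 15.33 kN.

R_B = 15.33 kN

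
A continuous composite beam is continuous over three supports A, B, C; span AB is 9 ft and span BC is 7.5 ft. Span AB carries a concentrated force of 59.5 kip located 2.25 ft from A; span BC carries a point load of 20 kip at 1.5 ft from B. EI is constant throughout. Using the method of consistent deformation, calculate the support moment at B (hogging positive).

Take M_B as the redundant. Released structure: two simple spans AB and BC with a hinge at B.
End slopes at the hinge B, treating each span as simply supported:
  span AB: point load 59.5 at a = 2.25: Pab(L + a)/(6LEI) = 188.3/EI
  span BC: point load 20 at a = 1.5: Pab(L + b)/(6LEI) = 54/EI
  relative rotation θ_0 = (188.3 + 54)/EI = 242.3/EI
A unit hogging moment at B produces rotation L₁/(3EI) + L₂/(3EI) = 5.5/EI.
Slope continuity at B: θ_0 = M_B·5.5/EI, so M_B = 242.3/5.5 = 44.05 kip·ft (hogging).

M_B = 44.05 kip·ft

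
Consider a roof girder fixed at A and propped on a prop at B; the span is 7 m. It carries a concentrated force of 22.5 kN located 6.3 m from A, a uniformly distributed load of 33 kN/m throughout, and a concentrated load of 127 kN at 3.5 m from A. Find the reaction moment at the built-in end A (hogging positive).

M_A = 376.6 kN·m

Take the reaction at B as the redundant and release it; the primary structure is a cantilever fixed at A.
Free-end deflection of the primary structure under the applied loading (downward +):
  point load 22.5 at a = 6.3: Pa²(3L − a)/(6EI) = 2188/EI
  UDL 33: wL⁴/(8EI) = 9904/EI
  point load 127 at a = 3.5: Pa²(3L − a)/(6EI) = 4538/EI
  δ_0 = 16630/EI
Tip deflection under a unit load at B: L³/(3EI) = 114.3/EI.
The prop prevents deflection at B: R_B = δ_0/δ_{BB} = 16630/114.3 = 145.4 kN.
Moment equilibrium about A: M_A = Σ(load moments about A) − R_B·L = 1395 − 145.4×7 = 376.6 kN·m.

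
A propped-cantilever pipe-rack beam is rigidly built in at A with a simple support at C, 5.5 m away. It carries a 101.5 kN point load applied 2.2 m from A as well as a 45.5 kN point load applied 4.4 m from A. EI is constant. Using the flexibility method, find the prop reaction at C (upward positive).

Choose R_C as the redundant. The primary structure is the cantilever fixed at A.
Downward deflection at the released point C due to the loads:
  point load 101.5 at a = 2.2: Pa²(3L − a)/(6EI) = 1171/EI
  point load 45.5 at a = 4.4: Pa²(3L − a)/(6EI) = 1776/EI
  δ_0 = 2947/EI
Flexibility coefficient — unit upward force at C: δ_{CC} = L³/(3EI) = 55.46/EI.
Compatibility at C: δ_0 − R_C·δ_{CC} = 0, so R_C = 2947/55.46 = 53.14 kN.

R_C = 53.14 kN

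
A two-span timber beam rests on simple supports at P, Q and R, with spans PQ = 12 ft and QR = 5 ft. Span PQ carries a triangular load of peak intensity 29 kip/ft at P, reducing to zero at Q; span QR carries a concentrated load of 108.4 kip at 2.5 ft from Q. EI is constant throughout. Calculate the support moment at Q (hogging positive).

M_Q = 201.8 kip·ft

Take M_Q as the redundant. Released structure: two simple spans PQ and QR with a hinge at Q.
Discontinuity in slope at Q on the released structure — sum the simple-span end rotations:
  span PQ: triangular load, peak 29: 7w₀L³/(360EI) = 974.4/EI
  span QR: point load 108.4 at a = 2.5: Pab(L + b)/(6LEI) = 169.4/EI
  relative rotation θ_0 = (974.4 + 169.4)/EI = 1144/EI
A unit hogging moment at Q produces rotation L₁/(3EI) + L₂/(3EI) = 5.667/EI.
Compatibility: M_Q·(L₁+L₂)/(3EI) = θ_0, giving M_Q = 201.8 kip·ft (hogging).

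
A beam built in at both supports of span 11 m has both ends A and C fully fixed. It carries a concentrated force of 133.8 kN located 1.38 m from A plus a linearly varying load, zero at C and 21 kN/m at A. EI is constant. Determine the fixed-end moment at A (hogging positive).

M_A = 268.3 kN·m

Take the two fixed-end moments M_A, M_C as redundants; the released structure is the simple span AC.
End rotations of the released simple span under the applied load (×1/EI):
  at A: point load 133.8 at a = 1.38: Pab(L + b)/(6LEI) = 555/EI
  at C: point load 133.8 at a = 1.38: Pab(L + a)/(6LEI) = 333.2/EI
  at A: triangular load, peak 21: w₀L³/(45EI) = 621.1/EI
  at C: triangular load, peak 21: 7w₀L³/(360EI) = 543.5/EI
  θ_A0 = 1176/EI,  θ_C0 = 876.7/EI
Flexibility coefficients: a unit moment at one end gives L/(3EI) there and L/(6EI) at the far end, so f₁₁ = f₂₂ = 3.667/EI and f₁₂ = f₂₁ = 1.833/EI.
Compatibility — zero rotation at each built-in end:
  3.667 M_A + 1.833 M_C = 1176
  1.833 M_A + 3.667 M_C = 876.7
Solving the pair gives M_A = 268.3 kN·m and M_C = 105 kN·m (hogging).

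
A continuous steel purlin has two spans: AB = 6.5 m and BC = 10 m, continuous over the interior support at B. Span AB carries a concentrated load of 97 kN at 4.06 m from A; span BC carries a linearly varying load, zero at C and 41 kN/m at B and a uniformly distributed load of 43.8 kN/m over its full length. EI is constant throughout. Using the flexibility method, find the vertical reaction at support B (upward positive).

Insert a hinge at B; M_B is the redundant, and each span becomes simply supported.
Rotations at B on the released spans (each span's end-slope, ×1/EI):
  span AB: point load 97 at a = 4.06: Pab(L + a)/(6LEI) = 260.2/EI
  span BC: triangular load, peak 41: w₀L³/(45EI) = 911.1/EI
  span BC: UDL 43.8: wL³/(24EI) = 1825/EI
  relative rotation θ_0 = (260.2 + 2736)/EI = 2996/EI
A unit hogging moment at B produces rotation L₁/(3EI) + L₂/(3EI) = 5.5/EI.
Slope continuity at B: θ_0 = M_B·5.5/EI, so M_B = 2996/5.5 = 544.8 kN·m (hogging).
Span AB, ΣM about A with M_B applied at B: R_B^{AB}·6.5 = 393.8 + 544.8, so R_B^{AB} = 144.4 kN and R_A = 97 − 144.4 = -47.4 kN.
Span BC, ΣM about C: R_B^{BC}·10 = 3557 + 544.8, so R_B^{BC} = 410.1 kN and R_C = 643 − 410.1 = 232.9 kN.
R_B = 144.4 + 410.1 = 554.5 kN.

R_B = 554.5 kN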